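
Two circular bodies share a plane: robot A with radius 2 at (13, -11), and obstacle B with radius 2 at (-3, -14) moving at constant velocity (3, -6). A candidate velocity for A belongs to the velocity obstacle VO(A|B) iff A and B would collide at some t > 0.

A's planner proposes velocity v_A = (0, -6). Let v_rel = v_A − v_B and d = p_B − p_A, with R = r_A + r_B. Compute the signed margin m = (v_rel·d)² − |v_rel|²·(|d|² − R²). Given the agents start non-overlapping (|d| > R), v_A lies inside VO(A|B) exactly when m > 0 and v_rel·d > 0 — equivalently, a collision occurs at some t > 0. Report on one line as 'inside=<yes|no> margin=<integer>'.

d = (-16, -3),  |d|² = 265;  R = 2+2 = 4,  c = 265−4² = 249
v_rel = (-3, 0),  |v_rel|² = 9;  v_rel·d = (-3)·(-16) + (0)·(-3) = 48
9·t² − 96·t + 249 = 0  ⇒  m = 48² − 9·249 = 63
m = 63 > 0,  v_rel·d = 48 > 0  ⇒  inside

inside=yes margin=63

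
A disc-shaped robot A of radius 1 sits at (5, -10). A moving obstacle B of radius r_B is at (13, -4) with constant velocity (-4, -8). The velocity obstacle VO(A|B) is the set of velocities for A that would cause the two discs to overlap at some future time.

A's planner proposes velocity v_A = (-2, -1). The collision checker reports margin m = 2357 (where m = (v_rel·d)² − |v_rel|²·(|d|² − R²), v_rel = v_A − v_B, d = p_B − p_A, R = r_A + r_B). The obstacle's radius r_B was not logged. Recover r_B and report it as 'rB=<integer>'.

m = 2357
d = (8, 6);  v_rel = (2, 7),  |v_rel|² = 53
v_rel×d = (2)·(6) − (7)·(8) = -44
since m = R²·53 − (-44)²:  R² = (1936 + 2357) / 53 = 81
R = √81 = 9  ⇒  r_B = 9 − 1 = 8

rB=8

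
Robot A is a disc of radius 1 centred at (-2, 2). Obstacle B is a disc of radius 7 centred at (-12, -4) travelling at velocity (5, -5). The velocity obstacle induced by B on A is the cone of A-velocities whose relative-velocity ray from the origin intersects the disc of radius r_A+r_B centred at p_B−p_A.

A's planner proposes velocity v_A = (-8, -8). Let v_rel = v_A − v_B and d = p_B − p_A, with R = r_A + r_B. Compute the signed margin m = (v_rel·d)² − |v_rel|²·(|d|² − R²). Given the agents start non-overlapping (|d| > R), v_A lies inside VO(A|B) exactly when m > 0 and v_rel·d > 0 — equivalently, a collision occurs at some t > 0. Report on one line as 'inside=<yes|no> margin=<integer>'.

d = (-10, -6),  |d|² = 136;  R = 1+7 = 8,  c = 136−8² = 72
v_rel = (-13, -3),  |v_rel|² = 178;  v_rel·d = (-13)·(-10) + (-3)·(-6) = 148
178·t² − 296·t + 72 = 0  ⇒  m = 148² − 178·72 = 9088
m = 9088 > 0,  v_rel·d = 148 > 0  ⇒  inside

inside=yes margin=9088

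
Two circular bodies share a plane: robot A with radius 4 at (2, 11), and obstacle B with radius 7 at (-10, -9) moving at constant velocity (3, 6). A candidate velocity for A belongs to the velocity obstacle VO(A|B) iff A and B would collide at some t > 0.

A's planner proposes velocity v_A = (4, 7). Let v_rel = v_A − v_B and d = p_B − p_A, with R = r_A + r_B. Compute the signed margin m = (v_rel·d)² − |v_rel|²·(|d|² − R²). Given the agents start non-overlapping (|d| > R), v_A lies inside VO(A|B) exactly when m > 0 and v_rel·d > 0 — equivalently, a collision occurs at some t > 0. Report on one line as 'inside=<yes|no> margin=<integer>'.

d = (-12, -20),  |d|² = 544;  R = 4+7 = 11,  c = 544−11² = 423
v_rel = (1, 1),  |v_rel|² = 2;  v_rel·d = (1)·(-12) + (1)·(-20) = -32
2·t² + 64·t + 423 = 0  ⇒  m = (-32)² − 2·423 = 178
m = 178 > 0,  v_rel·d = -32 < 0  ⇒  outside

inside=no margin=178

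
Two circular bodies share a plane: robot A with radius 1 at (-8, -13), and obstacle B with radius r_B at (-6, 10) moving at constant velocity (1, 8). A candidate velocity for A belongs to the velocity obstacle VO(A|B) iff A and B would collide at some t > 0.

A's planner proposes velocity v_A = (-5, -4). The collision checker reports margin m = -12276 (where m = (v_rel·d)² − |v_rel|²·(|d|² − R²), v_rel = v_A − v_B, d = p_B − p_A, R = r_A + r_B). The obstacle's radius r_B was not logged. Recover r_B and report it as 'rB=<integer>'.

m = -12276
d = (2, 23);  v_rel = (-6, -12),  |v_rel|² = 180
v_rel×d = (-6)·(23) − (-12)·(2) = -114
since m = R²·180 − (-114)²:  R² = (12996 + -12276) / 180 = 4
R = √4 = 2  ⇒  r_B = 2 − 1 = 1

rB=1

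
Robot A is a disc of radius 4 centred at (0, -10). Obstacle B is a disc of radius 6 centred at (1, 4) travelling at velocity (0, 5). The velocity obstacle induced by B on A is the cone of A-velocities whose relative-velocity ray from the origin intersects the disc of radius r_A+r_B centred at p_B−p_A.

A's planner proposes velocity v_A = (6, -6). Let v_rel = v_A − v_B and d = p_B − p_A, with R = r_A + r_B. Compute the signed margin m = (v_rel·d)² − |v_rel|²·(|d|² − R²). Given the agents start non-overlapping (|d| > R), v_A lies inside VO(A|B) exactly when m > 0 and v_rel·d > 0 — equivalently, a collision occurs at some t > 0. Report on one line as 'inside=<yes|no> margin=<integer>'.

d = (1, 14),  |d|² = 197;  R = 4+6 = 10,  c = 197−10² = 97
v_rel = (6, -11),  |v_rel|² = 157;  v_rel·d = (6)·(1) + (-11)·(14) = -148
157·t² + 296·t + 97 = 0  ⇒  m = (-148)² − 157·97 = 6675
m = 6675 > 0,  v_rel·d = -148 < 0  ⇒  outside

inside=no margin=6675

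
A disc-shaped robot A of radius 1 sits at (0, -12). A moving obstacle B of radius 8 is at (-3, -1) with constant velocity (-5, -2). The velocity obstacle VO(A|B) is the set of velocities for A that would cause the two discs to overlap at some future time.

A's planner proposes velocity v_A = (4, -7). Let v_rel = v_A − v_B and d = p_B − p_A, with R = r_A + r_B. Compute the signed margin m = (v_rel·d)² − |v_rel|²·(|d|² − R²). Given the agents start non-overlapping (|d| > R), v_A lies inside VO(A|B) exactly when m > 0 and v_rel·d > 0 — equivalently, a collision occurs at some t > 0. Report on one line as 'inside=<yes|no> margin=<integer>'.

d = (-3, 11),  |d|² = 130;  R = 1+8 = 9,  c = 130−9² = 49
v_rel = (9, -5),  |v_rel|² = 106;  v_rel·d = (9)·(-3) + (-5)·(11) = -82
106·t² + 164·t + 49 = 0  ⇒  m = (-82)² − 106·49 = 1530
m = 1530 > 0,  v_rel·d = -82 < 0  ⇒  outside

inside=no margin=1530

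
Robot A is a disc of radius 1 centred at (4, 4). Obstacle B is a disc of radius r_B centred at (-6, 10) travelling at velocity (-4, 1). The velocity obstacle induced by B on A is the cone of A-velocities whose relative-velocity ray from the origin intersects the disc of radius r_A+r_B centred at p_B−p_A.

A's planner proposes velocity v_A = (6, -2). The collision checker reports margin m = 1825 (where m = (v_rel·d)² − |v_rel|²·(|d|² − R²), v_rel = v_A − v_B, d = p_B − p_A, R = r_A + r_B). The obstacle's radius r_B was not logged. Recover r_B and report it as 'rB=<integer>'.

m = 1825
d = (-10, 6);  v_rel = (10, -3),  |v_rel|² = 109
v_rel×d = (10)·(6) − (-3)·(-10) = 30
since m = R²·109 − 30²:  R² = (900 + 1825) / 109 = 25
R = √25 = 5  ⇒  r_B = 5 − 1 = 4

rB=4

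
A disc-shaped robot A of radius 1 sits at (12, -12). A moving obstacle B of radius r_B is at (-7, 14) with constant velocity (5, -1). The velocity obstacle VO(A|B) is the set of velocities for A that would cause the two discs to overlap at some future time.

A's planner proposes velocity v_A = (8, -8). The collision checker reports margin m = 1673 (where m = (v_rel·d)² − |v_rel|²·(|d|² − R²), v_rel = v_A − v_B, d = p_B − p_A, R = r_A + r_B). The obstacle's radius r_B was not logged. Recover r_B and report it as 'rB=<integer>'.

m = 1673
d = (-19, 26);  v_rel = (3, -7),  |v_rel|² = 58
v_rel×d = (3)·(26) − (-7)·(-19) = -55
since m = R²·58 − (-55)²:  R² = (3025 + 1673) / 58 = 81
R = √81 = 9  ⇒  r_B = 9 − 1 = 8

rB=8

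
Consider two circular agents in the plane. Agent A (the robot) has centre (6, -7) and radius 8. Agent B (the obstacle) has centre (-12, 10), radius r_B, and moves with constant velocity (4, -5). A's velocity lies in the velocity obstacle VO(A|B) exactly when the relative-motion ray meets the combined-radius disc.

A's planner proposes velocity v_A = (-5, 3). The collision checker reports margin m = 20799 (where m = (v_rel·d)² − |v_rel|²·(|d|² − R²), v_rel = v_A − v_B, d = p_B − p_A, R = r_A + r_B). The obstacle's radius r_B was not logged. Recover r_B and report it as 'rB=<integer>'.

m = 20799
d = (-18, 17);  v_rel = (-9, 8),  |v_rel|² = 145
v_rel×d = (-9)·(17) − (8)·(-18) = -9
since m = R²·145 − (-9)²:  R² = (81 + 20799) / 145 = 144
R = √144 = 12  ⇒  r_B = 12 − 8 = 4

rB=4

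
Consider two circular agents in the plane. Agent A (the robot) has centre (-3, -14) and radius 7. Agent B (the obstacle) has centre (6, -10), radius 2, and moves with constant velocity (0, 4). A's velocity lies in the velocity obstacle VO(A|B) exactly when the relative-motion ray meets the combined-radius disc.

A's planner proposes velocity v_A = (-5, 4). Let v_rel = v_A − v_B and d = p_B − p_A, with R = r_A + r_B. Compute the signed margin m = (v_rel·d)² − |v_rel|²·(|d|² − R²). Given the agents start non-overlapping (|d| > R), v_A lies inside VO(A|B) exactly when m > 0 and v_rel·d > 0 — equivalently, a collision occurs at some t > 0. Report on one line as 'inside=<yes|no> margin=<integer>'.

d = (9, 4),  |d|² = 97;  R = 7+2 = 9,  c = 97−9² = 16
v_rel = (-5, 0),  |v_rel|² = 25;  v_rel·d = (-5)·(9) + (0)·(4) = -45
25·t² + 90·t + 16 = 0  ⇒  m = (-45)² − 25·16 = 1625
m = 1625 > 0,  v_rel·d = -45 < 0  ⇒  outside

inside=no margin=1625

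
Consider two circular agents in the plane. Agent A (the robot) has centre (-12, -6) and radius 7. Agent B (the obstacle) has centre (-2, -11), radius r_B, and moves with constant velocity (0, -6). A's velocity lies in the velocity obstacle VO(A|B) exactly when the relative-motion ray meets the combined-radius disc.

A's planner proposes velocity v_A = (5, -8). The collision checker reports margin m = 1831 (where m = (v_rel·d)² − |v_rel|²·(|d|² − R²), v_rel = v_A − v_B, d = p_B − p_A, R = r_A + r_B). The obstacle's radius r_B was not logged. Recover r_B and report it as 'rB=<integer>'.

m = 1831
d = (10, -5);  v_rel = (5, -2),  |v_rel|² = 29
v_rel×d = (5)·(-5) − (-2)·(10) = -5
since m = R²·29 − (-5)²:  R² = (25 + 1831) / 29 = 64
R = √64 = 8  ⇒  r_B = 8 − 7 = 1

rB=1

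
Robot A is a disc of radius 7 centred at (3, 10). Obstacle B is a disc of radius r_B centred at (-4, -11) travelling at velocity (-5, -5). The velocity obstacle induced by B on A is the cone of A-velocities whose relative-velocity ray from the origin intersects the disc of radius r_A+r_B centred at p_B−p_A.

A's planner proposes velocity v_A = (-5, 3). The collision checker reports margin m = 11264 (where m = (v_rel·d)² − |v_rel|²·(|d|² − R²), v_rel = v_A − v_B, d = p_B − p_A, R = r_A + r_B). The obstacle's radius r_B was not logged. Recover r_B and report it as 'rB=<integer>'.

m = 11264
d = (-7, -21);  v_rel = (0, 8),  |v_rel|² = 64
v_rel×d = (0)·(-21) − (8)·(-7) = 56
since m = R²·64 − 56²:  R² = (3136 + 11264) / 64 = 225
R = √225 = 15  ⇒  r_B = 15 − 7 = 8

rB=8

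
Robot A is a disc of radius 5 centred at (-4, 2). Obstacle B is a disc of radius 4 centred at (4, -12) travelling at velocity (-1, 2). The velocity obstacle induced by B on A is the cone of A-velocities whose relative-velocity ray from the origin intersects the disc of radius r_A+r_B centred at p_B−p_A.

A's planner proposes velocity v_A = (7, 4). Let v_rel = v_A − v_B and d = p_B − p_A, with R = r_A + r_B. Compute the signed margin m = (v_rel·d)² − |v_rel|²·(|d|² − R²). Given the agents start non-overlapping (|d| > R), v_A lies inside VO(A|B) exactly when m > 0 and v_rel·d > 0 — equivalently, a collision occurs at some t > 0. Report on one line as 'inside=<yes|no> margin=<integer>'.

d = (8, -14),  |d|² = 260;  R = 5+4 = 9,  c = 260−9² = 179
v_rel = (8, 2),  |v_rel|² = 68;  v_rel·d = (8)·(8) + (2)·(-14) = 36
68·t² − 72·t + 179 = 0  ⇒  m = 36² − 68·179 = -10876
m = -10876 < 0,  v_rel·d = 36 > 0  ⇒  outside

inside=no margin=-10876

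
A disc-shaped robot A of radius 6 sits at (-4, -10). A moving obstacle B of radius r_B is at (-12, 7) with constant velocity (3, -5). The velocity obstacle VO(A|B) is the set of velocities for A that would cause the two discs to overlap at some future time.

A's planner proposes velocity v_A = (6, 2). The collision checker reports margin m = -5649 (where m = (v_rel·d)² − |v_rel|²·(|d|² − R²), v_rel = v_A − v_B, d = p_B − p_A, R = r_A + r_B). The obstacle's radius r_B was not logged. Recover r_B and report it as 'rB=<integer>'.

m = -5649
d = (-8, 17);  v_rel = (3, 7),  |v_rel|² = 58
v_rel×d = (3)·(17) − (7)·(-8) = 107
since m = R²·58 − 107²:  R² = (11449 + -5649) / 58 = 100
R = √100 = 10  ⇒  r_B = 10 − 6 = 4

rB=4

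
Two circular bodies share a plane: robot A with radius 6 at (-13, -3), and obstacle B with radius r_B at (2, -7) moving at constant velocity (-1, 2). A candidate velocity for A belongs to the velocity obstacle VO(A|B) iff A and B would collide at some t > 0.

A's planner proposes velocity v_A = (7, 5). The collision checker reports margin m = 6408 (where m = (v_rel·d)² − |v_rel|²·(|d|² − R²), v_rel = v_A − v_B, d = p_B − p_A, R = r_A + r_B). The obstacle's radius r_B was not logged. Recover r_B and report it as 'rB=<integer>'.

m = 6408
d = (15, -4);  v_rel = (8, 3),  |v_rel|² = 73
v_rel×d = (8)·(-4) − (3)·(15) = -77
since m = R²·73 − (-77)²:  R² = (5929 + 6408) / 73 = 169
R = √169 = 13  ⇒  r_B = 13 − 6 = 7

rB=7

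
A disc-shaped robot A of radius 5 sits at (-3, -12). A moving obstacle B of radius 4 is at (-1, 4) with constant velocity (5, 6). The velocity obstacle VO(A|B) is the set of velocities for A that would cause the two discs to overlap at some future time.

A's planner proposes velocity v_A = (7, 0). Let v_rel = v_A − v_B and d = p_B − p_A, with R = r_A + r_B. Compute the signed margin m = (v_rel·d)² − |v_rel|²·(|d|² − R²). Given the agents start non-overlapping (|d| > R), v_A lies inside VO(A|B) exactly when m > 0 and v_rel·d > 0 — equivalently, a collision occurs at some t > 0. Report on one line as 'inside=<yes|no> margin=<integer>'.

d = (2, 16),  |d|² = 260;  R = 5+4 = 9,  c = 260−9² = 179
v_rel = (2, -6),  |v_rel|² = 40;  v_rel·d = (2)·(2) + (-6)·(16) = -92
40·t² + 184·t + 179 = 0  ⇒  m = (-92)² − 40·179 = 1304
m = 1304 > 0,  v_rel·d = -92 < 0  ⇒  outside

inside=no margin=1304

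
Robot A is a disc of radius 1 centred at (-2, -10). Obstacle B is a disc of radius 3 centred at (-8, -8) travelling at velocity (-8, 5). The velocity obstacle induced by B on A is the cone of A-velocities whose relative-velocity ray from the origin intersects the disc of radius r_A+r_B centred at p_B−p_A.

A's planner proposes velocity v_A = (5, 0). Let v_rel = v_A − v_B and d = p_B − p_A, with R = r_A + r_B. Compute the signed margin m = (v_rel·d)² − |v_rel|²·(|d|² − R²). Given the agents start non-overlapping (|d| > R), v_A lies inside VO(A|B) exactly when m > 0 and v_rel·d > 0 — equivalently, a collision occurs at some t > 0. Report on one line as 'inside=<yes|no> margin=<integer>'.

d = (-6, 2),  |d|² = 40;  R = 1+3 = 4,  c = 40−4² = 24
v_rel = (13, -5),  |v_rel|² = 194;  v_rel·d = (13)·(-6) + (-5)·(2) = -88
194·t² + 176·t + 24 = 0  ⇒  m = (-88)² − 194·24 = 3088
m = 3088 > 0,  v_rel·d = -88 < 0  ⇒  outside

inside=no margin=3088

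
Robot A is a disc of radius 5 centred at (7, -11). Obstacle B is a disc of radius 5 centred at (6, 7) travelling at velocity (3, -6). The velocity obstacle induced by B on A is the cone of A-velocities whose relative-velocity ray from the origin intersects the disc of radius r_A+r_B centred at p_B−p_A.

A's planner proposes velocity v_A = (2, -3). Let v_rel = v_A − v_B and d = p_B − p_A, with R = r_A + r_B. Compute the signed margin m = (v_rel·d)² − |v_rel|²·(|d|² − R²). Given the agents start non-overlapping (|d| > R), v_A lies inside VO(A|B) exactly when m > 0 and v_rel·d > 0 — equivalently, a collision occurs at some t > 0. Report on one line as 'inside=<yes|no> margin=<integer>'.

d = (-1, 18),  |d|² = 325;  R = 5+5 = 10,  c = 325−10² = 225
v_rel = (-1, 3),  |v_rel|² = 10;  v_rel·d = (-1)·(-1) + (3)·(18) = 55
10·t² − 110·t + 225 = 0  ⇒  m = 55² − 10·225 = 775
m = 775 > 0,  v_rel·d = 55 > 0  ⇒  inside

inside=yes margin=775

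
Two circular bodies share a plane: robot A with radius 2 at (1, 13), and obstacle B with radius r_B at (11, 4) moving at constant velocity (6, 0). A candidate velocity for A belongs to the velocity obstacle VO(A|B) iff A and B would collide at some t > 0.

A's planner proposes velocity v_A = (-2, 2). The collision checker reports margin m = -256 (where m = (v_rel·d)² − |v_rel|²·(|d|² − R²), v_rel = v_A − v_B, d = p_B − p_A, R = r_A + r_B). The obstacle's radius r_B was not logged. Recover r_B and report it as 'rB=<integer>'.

m = -256
d = (10, -9);  v_rel = (-8, 2),  |v_rel|² = 68
v_rel×d = (-8)·(-9) − (2)·(10) = 52
since m = R²·68 − 52²:  R² = (2704 + -256) / 68 = 36
R = √36 = 6  ⇒  r_B = 6 − 2 = 4

rB=4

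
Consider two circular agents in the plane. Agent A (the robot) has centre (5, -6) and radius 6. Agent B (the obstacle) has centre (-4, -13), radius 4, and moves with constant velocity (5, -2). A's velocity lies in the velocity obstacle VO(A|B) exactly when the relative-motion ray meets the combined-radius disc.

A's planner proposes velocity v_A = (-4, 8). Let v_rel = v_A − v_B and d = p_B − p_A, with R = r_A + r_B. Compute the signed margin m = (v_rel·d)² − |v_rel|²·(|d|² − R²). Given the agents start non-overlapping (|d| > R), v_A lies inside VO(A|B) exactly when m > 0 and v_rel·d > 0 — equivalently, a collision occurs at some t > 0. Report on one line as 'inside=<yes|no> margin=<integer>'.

d = (-9, -7),  |d|² = 130;  R = 6+4 = 10,  c = 130−10² = 30
v_rel = (-9, 10),  |v_rel|² = 181;  v_rel·d = (-9)·(-9) + (10)·(-7) = 11
181·t² − 22·t + 30 = 0  ⇒  m = 11² − 181·30 = -5309
m = -5309 < 0,  v_rel·d = 11 > 0  ⇒  outside

inside=no margin=-5309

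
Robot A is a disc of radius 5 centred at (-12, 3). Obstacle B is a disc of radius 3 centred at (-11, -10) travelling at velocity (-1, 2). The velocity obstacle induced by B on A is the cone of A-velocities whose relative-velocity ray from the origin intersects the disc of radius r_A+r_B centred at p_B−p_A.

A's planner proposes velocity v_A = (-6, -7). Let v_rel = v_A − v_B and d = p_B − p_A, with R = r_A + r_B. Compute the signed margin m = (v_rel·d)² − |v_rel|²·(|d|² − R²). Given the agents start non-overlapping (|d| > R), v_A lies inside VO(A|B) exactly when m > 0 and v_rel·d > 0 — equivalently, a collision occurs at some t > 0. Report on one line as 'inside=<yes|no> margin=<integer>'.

d = (1, -13),  |d|² = 170;  R = 5+3 = 8,  c = 170−8² = 106
v_rel = (-5, -9),  |v_rel|² = 106;  v_rel·d = (-5)·(1) + (-9)·(-13) = 112
106·t² − 224·t + 106 = 0  ⇒  m = 112² − 106·106 = 1308
m = 1308 > 0,  v_rel·d = 112 > 0  ⇒  inside

inside=yes margin=1308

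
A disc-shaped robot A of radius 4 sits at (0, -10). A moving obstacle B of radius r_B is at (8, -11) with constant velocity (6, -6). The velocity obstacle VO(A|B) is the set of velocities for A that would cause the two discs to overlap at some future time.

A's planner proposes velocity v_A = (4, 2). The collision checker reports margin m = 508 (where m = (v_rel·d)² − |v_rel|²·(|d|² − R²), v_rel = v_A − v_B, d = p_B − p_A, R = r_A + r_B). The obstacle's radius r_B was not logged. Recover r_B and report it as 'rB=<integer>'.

m = 508
d = (8, -1);  v_rel = (-2, 8),  |v_rel|² = 68
v_rel×d = (-2)·(-1) − (8)·(8) = -62
since m = R²·68 − (-62)²:  R² = (3844 + 508) / 68 = 64
R = √64 = 8  ⇒  r_B = 8 − 4 = 4

rB=4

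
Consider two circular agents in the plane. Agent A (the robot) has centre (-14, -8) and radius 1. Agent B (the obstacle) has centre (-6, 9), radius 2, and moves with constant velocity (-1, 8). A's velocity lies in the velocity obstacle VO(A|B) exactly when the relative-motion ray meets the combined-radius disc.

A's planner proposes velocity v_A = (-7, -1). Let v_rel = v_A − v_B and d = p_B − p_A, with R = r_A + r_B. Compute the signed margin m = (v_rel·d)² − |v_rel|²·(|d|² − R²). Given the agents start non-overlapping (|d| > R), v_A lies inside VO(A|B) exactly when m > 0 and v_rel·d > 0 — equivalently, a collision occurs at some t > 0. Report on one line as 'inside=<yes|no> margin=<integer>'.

d = (8, 17),  |d|² = 353;  R = 1+2 = 3,  c = 353−3² = 344
v_rel = (-6, -9),  |v_rel|² = 117;  v_rel·d = (-6)·(8) + (-9)·(17) = -201
117·t² + 402·t + 344 = 0  ⇒  m = (-201)² − 117·344 = 153
m = 153 > 0,  v_rel·d = -201 < 0  ⇒  outside

inside=no margin=153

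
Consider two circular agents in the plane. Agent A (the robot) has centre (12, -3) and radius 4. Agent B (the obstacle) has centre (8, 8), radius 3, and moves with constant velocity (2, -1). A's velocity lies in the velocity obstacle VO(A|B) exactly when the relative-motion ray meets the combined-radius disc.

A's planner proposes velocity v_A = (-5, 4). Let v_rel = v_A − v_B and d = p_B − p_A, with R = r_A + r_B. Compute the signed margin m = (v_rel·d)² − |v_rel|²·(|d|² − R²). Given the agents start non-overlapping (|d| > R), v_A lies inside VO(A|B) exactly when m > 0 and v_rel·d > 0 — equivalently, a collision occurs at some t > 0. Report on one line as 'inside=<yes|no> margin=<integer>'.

d = (-4, 11),  |d|² = 137;  R = 4+3 = 7,  c = 137−7² = 88
v_rel = (-7, 5),  |v_rel|² = 74;  v_rel·d = (-7)·(-4) + (5)·(11) = 83
74·t² − 166·t + 88 = 0  ⇒  m = 83² − 74·88 = 377
m = 377 > 0,  v_rel·d = 83 > 0  ⇒  inside

inside=yes margin=377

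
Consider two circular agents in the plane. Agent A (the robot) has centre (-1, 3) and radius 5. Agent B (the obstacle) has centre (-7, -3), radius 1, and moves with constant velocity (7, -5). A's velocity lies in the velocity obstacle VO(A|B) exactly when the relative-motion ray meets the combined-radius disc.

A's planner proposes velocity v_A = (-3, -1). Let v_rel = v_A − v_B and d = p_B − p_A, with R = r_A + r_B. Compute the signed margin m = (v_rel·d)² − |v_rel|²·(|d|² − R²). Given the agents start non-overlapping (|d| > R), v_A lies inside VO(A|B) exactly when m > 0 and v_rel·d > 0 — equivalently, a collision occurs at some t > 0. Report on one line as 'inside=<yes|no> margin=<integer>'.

d = (-6, -6),  |d|² = 72;  R = 5+1 = 6,  c = 72−6² = 36
v_rel = (-10, 4),  |v_rel|² = 116;  v_rel·d = (-10)·(-6) + (4)·(-6) = 36
116·t² − 72·t + 36 = 0  ⇒  m = 36² − 116·36 = -2880
m = -2880 < 0,  v_rel·d = 36 > 0  ⇒  outside

inside=no margin=-2880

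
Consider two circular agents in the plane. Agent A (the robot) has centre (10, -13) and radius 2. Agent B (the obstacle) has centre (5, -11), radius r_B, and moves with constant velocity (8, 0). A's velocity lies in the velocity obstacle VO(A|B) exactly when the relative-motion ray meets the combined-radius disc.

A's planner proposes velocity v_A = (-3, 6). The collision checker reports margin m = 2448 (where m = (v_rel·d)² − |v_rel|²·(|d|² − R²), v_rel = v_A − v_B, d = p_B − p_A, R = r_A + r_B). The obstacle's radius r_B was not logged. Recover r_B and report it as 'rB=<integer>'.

m = 2448
d = (-5, 2);  v_rel = (-11, 6),  |v_rel|² = 157
v_rel×d = (-11)·(2) − (6)·(-5) = 8
since m = R²·157 − 8²:  R² = (64 + 2448) / 157 = 16
R = √16 = 4  ⇒  r_B = 4 − 2 = 2

rB=2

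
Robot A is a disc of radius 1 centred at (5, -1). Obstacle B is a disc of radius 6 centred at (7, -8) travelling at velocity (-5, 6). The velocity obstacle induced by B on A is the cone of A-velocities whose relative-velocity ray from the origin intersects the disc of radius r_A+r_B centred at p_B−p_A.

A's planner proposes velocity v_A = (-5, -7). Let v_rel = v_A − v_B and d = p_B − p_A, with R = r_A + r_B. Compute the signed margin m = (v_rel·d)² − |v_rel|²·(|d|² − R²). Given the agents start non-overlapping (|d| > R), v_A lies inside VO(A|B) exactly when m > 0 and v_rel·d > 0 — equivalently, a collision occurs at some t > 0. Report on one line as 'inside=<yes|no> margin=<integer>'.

d = (2, -7),  |d|² = 53;  R = 1+6 = 7,  c = 53−7² = 4
v_rel = (0, -13),  |v_rel|² = 169;  v_rel·d = (0)·(2) + (-13)·(-7) = 91
169·t² − 182·t + 4 = 0  ⇒  m = 91² − 169·4 = 7605
m = 7605 > 0,  v_rel·d = 91 > 0  ⇒  inside

inside=yes margin=7605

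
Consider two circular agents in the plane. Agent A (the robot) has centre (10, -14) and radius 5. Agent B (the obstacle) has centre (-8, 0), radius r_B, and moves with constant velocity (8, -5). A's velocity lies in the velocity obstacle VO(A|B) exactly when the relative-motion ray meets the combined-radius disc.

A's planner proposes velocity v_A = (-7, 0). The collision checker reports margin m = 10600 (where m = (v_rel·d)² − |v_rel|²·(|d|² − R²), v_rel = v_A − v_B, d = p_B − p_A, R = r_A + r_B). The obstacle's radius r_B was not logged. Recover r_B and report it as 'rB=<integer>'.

m = 10600
d = (-18, 14);  v_rel = (-15, 5),  |v_rel|² = 250
v_rel×d = (-15)·(14) − (5)·(-18) = -120
since m = R²·250 − (-120)²:  R² = (14400 + 10600) / 250 = 100
R = √100 = 10  ⇒  r_B = 10 − 5 = 5

rB=5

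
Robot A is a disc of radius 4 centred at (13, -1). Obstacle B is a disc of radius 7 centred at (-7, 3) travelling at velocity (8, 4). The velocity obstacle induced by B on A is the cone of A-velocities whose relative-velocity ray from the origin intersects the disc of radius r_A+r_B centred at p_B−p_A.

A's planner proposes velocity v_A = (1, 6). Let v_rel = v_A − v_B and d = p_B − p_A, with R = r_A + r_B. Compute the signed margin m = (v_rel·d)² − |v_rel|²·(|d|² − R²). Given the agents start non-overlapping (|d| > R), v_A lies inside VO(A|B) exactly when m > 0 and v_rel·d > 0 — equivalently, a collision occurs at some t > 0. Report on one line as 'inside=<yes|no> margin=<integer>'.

d = (-20, 4),  |d|² = 416;  R = 4+7 = 11,  c = 416−11² = 295
v_rel = (-7, 2),  |v_rel|² = 53;  v_rel·d = (-7)·(-20) + (2)·(4) = 148
53·t² − 296·t + 295 = 0  ⇒  m = 148² − 53·295 = 6269
m = 6269 > 0,  v_rel·d = 148 > 0  ⇒  inside

inside=yes margin=6269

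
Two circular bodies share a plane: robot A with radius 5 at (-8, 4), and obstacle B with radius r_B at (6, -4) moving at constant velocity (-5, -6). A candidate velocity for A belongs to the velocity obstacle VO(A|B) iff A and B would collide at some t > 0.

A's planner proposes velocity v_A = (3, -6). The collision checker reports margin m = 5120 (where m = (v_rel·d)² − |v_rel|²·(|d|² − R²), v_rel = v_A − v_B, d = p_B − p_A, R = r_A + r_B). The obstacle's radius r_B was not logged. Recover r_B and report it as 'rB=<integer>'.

m = 5120
d = (14, -8);  v_rel = (8, 0),  |v_rel|² = 64
v_rel×d = (8)·(-8) − (0)·(14) = -64
since m = R²·64 − (-64)²:  R² = (4096 + 5120) / 64 = 144
R = √144 = 12  ⇒  r_B = 12 − 5 = 7

rB=7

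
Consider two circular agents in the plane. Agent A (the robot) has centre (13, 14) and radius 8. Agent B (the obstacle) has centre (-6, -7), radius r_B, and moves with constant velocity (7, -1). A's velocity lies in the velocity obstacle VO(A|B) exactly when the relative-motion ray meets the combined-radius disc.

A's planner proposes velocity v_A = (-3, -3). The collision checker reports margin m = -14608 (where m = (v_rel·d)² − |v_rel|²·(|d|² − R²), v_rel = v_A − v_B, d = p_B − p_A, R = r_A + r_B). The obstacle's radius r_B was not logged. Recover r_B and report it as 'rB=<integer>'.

m = -14608
d = (-19, -21);  v_rel = (-10, -2),  |v_rel|² = 104
v_rel×d = (-10)·(-21) − (-2)·(-19) = 172
since m = R²·104 − 172²:  R² = (29584 + -14608) / 104 = 144
R = √144 = 12  ⇒  r_B = 12 − 8 = 4

rB=4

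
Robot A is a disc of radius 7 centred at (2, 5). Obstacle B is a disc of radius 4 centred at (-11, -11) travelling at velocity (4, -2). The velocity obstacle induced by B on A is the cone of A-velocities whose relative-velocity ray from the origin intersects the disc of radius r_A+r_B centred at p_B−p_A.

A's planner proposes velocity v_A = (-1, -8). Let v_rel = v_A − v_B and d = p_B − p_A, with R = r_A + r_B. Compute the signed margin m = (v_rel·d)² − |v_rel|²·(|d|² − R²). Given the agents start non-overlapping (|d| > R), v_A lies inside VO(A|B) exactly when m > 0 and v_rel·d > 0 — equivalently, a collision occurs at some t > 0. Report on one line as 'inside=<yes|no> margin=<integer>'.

d = (-13, -16),  |d|² = 425;  R = 7+4 = 11,  c = 425−11² = 304
v_rel = (-5, -6),  |v_rel|² = 61;  v_rel·d = (-5)·(-13) + (-6)·(-16) = 161
61·t² − 322·t + 304 = 0  ⇒  m = 161² − 61·304 = 7377
m = 7377 > 0,  v_rel·d = 161 > 0  ⇒  inside

inside=yes margin=7377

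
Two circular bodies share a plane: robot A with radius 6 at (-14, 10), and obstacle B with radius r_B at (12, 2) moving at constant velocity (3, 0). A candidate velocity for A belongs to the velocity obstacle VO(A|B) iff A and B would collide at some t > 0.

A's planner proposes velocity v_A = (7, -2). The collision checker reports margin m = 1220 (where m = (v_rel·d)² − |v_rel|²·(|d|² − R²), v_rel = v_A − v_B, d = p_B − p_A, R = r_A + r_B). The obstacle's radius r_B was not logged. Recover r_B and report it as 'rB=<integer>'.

m = 1220
d = (26, -8);  v_rel = (4, -2),  |v_rel|² = 20
v_rel×d = (4)·(-8) − (-2)·(26) = 20
since m = R²·20 − 20²:  R² = (400 + 1220) / 20 = 81
R = √81 = 9  ⇒  r_B = 9 − 6 = 3

rB=3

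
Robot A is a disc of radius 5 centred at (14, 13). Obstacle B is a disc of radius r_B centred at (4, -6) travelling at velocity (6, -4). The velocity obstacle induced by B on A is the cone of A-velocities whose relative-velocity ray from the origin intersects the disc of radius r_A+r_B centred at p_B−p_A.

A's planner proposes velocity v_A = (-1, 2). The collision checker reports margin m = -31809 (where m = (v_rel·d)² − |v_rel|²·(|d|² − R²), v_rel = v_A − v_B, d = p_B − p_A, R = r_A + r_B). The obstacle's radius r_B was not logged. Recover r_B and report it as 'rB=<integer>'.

m = -31809
d = (-10, -19);  v_rel = (-7, 6),  |v_rel|² = 85
v_rel×d = (-7)·(-19) − (6)·(-10) = 193
since m = R²·85 − 193²:  R² = (37249 + -31809) / 85 = 64
R = √64 = 8  ⇒  r_B = 8 − 5 = 3

rB=3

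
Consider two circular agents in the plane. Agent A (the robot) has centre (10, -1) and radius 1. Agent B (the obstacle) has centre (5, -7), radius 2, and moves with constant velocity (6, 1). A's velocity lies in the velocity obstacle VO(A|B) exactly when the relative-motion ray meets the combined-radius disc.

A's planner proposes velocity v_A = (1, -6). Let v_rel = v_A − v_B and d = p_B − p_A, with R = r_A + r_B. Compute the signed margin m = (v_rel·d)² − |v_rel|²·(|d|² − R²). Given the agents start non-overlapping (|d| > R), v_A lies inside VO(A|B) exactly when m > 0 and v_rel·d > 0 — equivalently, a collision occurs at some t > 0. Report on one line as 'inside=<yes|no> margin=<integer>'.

d = (-5, -6),  |d|² = 61;  R = 1+2 = 3,  c = 61−3² = 52
v_rel = (-5, -7),  |v_rel|² = 74;  v_rel·d = (-5)·(-5) + (-7)·(-6) = 67
74·t² − 134·t + 52 = 0  ⇒  m = 67² − 74·52 = 641
m = 641 > 0,  v_rel·d = 67 > 0  ⇒  inside

inside=yes margin=641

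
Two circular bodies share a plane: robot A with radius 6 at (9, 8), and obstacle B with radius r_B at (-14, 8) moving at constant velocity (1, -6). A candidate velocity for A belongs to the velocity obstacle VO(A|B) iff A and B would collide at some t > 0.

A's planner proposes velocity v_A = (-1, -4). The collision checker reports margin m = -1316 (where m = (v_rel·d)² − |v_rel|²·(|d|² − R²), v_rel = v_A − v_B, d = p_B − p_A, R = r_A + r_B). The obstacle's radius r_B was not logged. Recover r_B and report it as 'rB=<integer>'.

m = -1316
d = (-23, 0);  v_rel = (-2, 2),  |v_rel|² = 8
v_rel×d = (-2)·(0) − (2)·(-23) = 46
since m = R²·8 − 46²:  R² = (2116 + -1316) / 8 = 100
R = √100 = 10  ⇒  r_B = 10 − 6 = 4

rB=4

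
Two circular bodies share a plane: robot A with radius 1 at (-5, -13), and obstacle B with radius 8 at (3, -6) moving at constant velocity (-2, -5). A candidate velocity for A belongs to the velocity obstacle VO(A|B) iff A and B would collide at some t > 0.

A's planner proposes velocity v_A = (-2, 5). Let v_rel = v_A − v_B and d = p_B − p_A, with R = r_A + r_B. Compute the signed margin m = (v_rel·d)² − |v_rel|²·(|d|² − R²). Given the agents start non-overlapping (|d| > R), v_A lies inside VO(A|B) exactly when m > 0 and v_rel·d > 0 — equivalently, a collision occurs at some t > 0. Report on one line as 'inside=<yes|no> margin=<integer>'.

d = (8, 7),  |d|² = 113;  R = 1+8 = 9,  c = 113−9² = 32
v_rel = (0, 10),  |v_rel|² = 100;  v_rel·d = (0)·(8) + (10)·(7) = 70
100·t² − 140·t + 32 = 0  ⇒  m = 70² − 100·32 = 1700
m = 1700 > 0,  v_rel·d = 70 > 0  ⇒  inside

inside=yes margin=1700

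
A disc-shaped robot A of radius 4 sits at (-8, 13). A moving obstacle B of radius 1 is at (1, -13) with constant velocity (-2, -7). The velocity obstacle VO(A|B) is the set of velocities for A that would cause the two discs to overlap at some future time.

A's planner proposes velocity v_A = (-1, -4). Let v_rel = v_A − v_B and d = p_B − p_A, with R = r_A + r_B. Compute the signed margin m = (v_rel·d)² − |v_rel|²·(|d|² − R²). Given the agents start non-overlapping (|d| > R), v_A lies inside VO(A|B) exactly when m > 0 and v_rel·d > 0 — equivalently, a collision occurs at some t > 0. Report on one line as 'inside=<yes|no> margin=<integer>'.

d = (9, -26),  |d|² = 757;  R = 4+1 = 5,  c = 757−5² = 732
v_rel = (1, 3),  |v_rel|² = 10;  v_rel·d = (1)·(9) + (3)·(-26) = -69
10·t² + 138·t + 732 = 0  ⇒  m = (-69)² − 10·732 = -2559
m = -2559 < 0,  v_rel·d = -69 < 0  ⇒  outside

inside=no margin=-2559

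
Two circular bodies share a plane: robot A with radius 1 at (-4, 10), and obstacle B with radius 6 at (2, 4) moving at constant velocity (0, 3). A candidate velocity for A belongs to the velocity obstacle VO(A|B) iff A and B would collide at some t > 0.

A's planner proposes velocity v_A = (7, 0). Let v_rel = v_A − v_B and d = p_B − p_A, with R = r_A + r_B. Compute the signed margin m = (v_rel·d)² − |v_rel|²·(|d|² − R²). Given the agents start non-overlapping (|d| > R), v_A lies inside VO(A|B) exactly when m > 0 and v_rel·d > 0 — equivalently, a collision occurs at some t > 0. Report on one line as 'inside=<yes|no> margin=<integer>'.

d = (6, -6),  |d|² = 72;  R = 1+6 = 7,  c = 72−7² = 23
v_rel = (7, -3),  |v_rel|² = 58;  v_rel·d = (7)·(6) + (-3)·(-6) = 60
58·t² − 120·t + 23 = 0  ⇒  m = 60² − 58·23 = 2266
m = 2266 > 0,  v_rel·d = 60 > 0  ⇒  inside

inside=yes margin=2266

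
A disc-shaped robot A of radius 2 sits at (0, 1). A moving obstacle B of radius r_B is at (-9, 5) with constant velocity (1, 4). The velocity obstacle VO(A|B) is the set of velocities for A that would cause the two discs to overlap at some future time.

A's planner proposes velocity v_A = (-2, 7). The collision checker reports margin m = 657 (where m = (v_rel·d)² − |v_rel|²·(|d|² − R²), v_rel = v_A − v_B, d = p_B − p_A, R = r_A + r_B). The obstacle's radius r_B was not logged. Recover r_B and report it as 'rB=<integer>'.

m = 657
d = (-9, 4);  v_rel = (-3, 3),  |v_rel|² = 18
v_rel×d = (-3)·(4) − (3)·(-9) = 15
since m = R²·18 − 15²:  R² = (225 + 657) / 18 = 49
R = √49 = 7  ⇒  r_B = 7 − 2 = 5

rB=5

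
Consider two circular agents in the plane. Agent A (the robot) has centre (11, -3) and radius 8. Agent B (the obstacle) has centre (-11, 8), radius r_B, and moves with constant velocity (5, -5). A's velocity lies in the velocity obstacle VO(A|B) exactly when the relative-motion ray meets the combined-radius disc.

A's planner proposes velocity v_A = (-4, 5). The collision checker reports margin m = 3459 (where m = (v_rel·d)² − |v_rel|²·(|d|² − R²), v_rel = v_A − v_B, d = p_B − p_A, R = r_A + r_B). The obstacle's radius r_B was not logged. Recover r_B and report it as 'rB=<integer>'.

m = 3459
d = (-22, 11);  v_rel = (-9, 10),  |v_rel|² = 181
v_rel×d = (-9)·(11) − (10)·(-22) = 121
since m = R²·181 − 121²:  R² = (14641 + 3459) / 181 = 100
R = √100 = 10  ⇒  r_B = 10 − 8 = 2

rB=2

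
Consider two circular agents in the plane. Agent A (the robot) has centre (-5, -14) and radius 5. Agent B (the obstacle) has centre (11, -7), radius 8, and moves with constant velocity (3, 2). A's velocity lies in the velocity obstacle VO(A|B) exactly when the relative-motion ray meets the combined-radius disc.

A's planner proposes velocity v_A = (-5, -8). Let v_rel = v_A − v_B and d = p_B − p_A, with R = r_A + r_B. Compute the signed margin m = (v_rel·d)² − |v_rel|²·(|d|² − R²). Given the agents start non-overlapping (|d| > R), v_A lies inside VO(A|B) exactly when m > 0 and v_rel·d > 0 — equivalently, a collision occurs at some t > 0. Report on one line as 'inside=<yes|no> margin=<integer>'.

d = (16, 7),  |d|² = 305;  R = 5+8 = 13,  c = 305−13² = 136
v_rel = (-8, -10),  |v_rel|² = 164;  v_rel·d = (-8)·(16) + (-10)·(7) = -198
164·t² + 396·t + 136 = 0  ⇒  m = (-198)² − 164·136 = 16900
m = 16900 > 0,  v_rel·d = -198 < 0  ⇒  outside

inside=no margin=16900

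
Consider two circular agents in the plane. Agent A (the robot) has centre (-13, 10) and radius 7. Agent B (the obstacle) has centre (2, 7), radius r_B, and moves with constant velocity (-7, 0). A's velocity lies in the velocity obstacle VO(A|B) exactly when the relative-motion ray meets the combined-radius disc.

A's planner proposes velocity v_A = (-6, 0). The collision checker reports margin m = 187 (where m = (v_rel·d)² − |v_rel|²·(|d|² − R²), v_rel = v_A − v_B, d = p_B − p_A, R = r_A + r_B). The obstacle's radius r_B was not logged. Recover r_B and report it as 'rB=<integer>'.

m = 187
d = (15, -3);  v_rel = (1, 0),  |v_rel|² = 1
v_rel×d = (1)·(-3) − (0)·(15) = -3
since m = R²·1 − (-3)²:  R² = (9 + 187) / 1 = 196
R = √196 = 14  ⇒  r_B = 14 − 7 = 7

rB=7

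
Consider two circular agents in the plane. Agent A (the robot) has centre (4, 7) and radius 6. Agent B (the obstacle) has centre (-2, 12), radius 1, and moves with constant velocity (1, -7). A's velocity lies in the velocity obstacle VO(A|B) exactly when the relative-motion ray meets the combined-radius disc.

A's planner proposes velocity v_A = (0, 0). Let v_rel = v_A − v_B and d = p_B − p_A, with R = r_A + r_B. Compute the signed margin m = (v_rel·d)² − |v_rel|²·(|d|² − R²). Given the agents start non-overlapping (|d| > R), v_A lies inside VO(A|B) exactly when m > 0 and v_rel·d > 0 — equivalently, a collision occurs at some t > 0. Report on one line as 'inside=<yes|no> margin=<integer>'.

d = (-6, 5),  |d|² = 61;  R = 6+1 = 7,  c = 61−7² = 12
v_rel = (-1, 7),  |v_rel|² = 50;  v_rel·d = (-1)·(-6) + (7)·(5) = 41
50·t² − 82·t + 12 = 0  ⇒  m = 41² − 50·12 = 1081
m = 1081 > 0,  v_rel·d = 41 > 0  ⇒  inside

inside=yes margin=1081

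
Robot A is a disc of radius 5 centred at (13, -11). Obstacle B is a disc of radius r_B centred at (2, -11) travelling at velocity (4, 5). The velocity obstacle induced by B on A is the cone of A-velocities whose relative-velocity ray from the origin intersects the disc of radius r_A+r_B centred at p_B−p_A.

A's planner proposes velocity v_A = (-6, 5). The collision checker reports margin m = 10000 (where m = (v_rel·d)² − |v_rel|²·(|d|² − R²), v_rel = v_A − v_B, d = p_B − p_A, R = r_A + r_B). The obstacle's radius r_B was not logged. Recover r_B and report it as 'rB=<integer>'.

m = 10000
d = (-11, 0);  v_rel = (-10, 0),  |v_rel|² = 100
v_rel×d = (-10)·(0) − (0)·(-11) = 0
since m = R²·100 − 0²:  R² = (0 + 10000) / 100 = 100
R = √100 = 10  ⇒  r_B = 10 − 5 = 5

rB=5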